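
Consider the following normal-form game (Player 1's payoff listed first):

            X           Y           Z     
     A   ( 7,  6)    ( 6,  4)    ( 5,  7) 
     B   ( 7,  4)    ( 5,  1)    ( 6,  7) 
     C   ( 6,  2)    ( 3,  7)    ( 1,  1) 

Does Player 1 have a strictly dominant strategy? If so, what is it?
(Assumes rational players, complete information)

No strictly dominant strategy exists for Player 1

Work:
A strategy strictly dominates another if it gives a strictly higher payoff against every opponent action. Compare each pair of P1's strategies column-by-column:
  A vs B: [7 vs 7, 6 vs 5, 5 vs 6] → A does not strictly dominate B (column X: 7 ≤ 7)
  A vs C: [7 vs 6, 6 vs 3, 5 vs 1] → A strictly dominates C
  B vs A: [7 vs 7, 5 vs 6, 6 vs 5] → B does not strictly dominate A (column X: 7 ≤ 7)
  B vs C: [7 vs 6, 5 vs 3, 6 vs 1] → B strictly dominates C
  C vs A: [6 vs 7, 3 vs 6, 1 vs 5] → C does not strictly dominate A (column X: 6 ≤ 7)
  C vs B: [6 vs 7, 3 vs 5, 1 vs 6] → C does not strictly dominate B (column X: 6 ≤ 7)
No single strategy strictly dominates all others → no strictly dominant strategy.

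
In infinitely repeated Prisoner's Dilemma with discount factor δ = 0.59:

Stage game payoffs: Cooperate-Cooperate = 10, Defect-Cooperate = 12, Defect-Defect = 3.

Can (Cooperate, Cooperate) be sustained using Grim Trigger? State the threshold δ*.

δ* = 0.2222; since δ = 0.59 ≥ 0.2222, cooperation can be sustained

Work:
For Grim Trigger:
Cooperate forever: 10/(1-δ)
Defect then punished: 12 + 3·δ/(1-δ)
Need: 10/(1-δ) ≥ 12 + 3·δ/(1-δ)
Solving: δ ≥ (T-R)/(T-P) = (12-10)/(12-3) = 0.2222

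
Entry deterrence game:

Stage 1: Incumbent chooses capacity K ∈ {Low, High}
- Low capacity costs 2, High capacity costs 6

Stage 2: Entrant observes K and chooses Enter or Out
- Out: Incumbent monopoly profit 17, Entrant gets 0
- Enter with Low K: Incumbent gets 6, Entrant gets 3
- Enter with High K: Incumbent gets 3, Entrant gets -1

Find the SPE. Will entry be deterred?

SPE: (High, Enter|Low, Out|High); Entry deterred. Incumbent net profit = 11

Work:
After Low K: Entrant enters (3 > 0)
After High K: Entrant stays out (-1 < 0)
Incumbent: Low → 6−2=4, High → 17−6=11
Incumbent chooses High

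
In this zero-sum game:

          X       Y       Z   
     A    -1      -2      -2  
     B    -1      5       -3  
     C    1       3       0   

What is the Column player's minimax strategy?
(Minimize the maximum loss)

Column should play Z, value = 0

Work:
Column player minimizes Row's maximum payoff:
Column X: max payoff to Row = 1
Column Y: max payoff to Row = 5
Column Z: max payoff to Row = 0
Minimum is 0, achieved by column Z.
Minimax strategy: Z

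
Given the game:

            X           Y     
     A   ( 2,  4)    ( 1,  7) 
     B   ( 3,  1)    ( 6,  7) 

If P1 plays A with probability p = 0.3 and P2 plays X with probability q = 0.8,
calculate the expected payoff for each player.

E[P1] = 3.06, E[P2] = 2.92

Work:
E[P1] = p·q·π₁(A,X) + p·(1-q)·π₁(A,Y) + (1-p)·q·π₁(B,X) + (1-p)·(1-q)·π₁(B,Y)
= 0.3·0.8·2 + 0.3·0.2·1 + 0.7·0.8·3 + 0.7·0.2·6
= 3.06

E[P2] = 2.92 (similar calculation)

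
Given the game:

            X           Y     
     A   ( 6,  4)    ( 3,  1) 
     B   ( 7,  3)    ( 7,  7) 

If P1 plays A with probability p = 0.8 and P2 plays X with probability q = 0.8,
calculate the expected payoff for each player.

E[P1] = 5.72, E[P2] = 3.48

Work:
E[P1] = p·q·π₁(A,X) + p·(1-q)·π₁(A,Y) + (1-p)·q·π₁(B,X) + (1-p)·(1-q)·π₁(B,Y)
= 0.8·0.8·6 + 0.8·0.2·3 + 0.2·0.8·7 + 0.2·0.2·7
= 5.72

E[P2] = 3.48 (similar calculation)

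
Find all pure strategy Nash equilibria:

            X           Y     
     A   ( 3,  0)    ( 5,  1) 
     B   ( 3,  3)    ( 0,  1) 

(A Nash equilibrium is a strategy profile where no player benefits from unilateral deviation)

Nash equilibrium: (A, Y), (B, X)

Work:
Best responses:
  P1 vs X: payoffs [3, 3] → best response A/B (payoff 3)
  P1 vs Y: payoffs [5, 0] → best response A (payoff 5)
  P2 vs A: payoffs [0, 1] → best response Y (payoff 1)
  P2 vs B: payoffs [3, 1] → best response X (payoff 3)
Mutual best responses: (A,Y), (B,X) → Nash equilibria.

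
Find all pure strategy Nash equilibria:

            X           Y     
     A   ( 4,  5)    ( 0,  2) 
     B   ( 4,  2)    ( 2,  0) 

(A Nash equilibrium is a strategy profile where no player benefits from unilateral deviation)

Nash equilibrium: (A, X), (B, X)

Work:
Best responses:
  P1 vs X: payoffs [4, 4] → best response A/B (payoff 4)
  P1 vs Y: payoffs [0, 2] → best response B (payoff 2)
  P2 vs A: payoffs [5, 2] → best response X (payoff 5)
  P2 vs B: payoffs [2, 0] → best response X (payoff 2)
Mutual best responses: (A,X), (B,X) → Nash equilibria.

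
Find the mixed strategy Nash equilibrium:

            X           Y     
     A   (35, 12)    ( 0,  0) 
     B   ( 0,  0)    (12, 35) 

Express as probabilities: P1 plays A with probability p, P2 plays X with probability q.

p = 0.7447, q = 0.2553

Work:
Find probabilities that make opponent indifferent:
P2 chooses q to make P1 indifferent between A and B
P1 chooses p to make P2 indifferent between X and Y
Mixed NE: P1 plays (A: 0.7447, B: 0.2553), P2 plays (X: 0.2553, Y: 0.7447)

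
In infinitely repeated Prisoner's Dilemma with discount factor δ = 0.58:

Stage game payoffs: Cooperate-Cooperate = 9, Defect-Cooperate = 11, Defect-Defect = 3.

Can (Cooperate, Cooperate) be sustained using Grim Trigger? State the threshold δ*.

δ* = 0.25; since δ = 0.58 ≥ 0.25, cooperation can be sustained

Work:
For Grim Trigger:
Cooperate forever: 9/(1-δ)
Defect then punished: 11 + 3·δ/(1-δ)
Need: 9/(1-δ) ≥ 11 + 3·δ/(1-δ)
Solving: δ ≥ (T-R)/(T-P) = (11-9)/(11-3) = 0.25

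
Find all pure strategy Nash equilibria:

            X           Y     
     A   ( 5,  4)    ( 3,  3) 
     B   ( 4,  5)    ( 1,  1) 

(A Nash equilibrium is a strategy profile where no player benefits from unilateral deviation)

Nash equilibrium: (A, X)

Work:
Best responses:
  P1 vs X: payoffs [5, 4] → best response A (payoff 5)
  P1 vs Y: payoffs [3, 1] → best response A (payoff 3)
  P2 vs A: payoffs [4, 3] → best response X (payoff 4)
  P2 vs B: payoffs [5, 1] → best response X (payoff 5)
Mutual best responses: (A,X) → Nash equilibria.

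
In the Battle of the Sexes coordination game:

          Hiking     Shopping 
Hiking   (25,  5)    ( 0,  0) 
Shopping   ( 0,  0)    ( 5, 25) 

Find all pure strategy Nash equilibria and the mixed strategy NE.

Pure NE: (Hiking, Hiking) and (Shopping, Shopping); Mixed NE: p = 0.8333, q = 0.1667

Work:
Check pure NE:
(Hiking, Hiking): (25, 5) - no unilateral deviation beneficial
(Shopping, Shopping): (5, 25) - no unilateral deviation beneficial
Mixed NE: P1 plays Hiking with p = 0.8333, P2 plays Hiking with q = 0.1667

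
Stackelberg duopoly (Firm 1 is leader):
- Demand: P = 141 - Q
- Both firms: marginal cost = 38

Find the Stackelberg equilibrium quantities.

q₁* (leader) = 51.5, q₂* (follower) = 25.75

Work:
Follower's reaction: q₂ = (a - c - q₁)/2
Leader substitutes: π₁ = q₁·(a - q₁ - (a-c-q₁)/2 - c)
FOC: q₁* = (141 - 38)/2 = 51.50
Then: q₂* = (141 - 38 - 51.5)/2 = 25.75
Leader has first-mover advantage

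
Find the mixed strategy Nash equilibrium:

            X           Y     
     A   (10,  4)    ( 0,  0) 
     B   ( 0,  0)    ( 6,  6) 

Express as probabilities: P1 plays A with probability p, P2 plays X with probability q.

p = 0.6, q = 0.375

Work:
Find probabilities that make opponent indifferent:
P2 chooses q to make P1 indifferent between A and B
P1 chooses p to make P2 indifferent between X and Y
Mixed NE: P1 plays (A: 0.6, B: 0.4), P2 plays (X: 0.375, Y: 0.625)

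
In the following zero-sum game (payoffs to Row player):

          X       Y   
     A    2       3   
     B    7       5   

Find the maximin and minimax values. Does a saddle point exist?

Maximin = 5, Minimax = 5, Saddle: True

Work:
Row minimums: [2, 5] → maximin = 5
Column maximums: [7, 5] → minimax = 5
Saddle point exists! Game value = 5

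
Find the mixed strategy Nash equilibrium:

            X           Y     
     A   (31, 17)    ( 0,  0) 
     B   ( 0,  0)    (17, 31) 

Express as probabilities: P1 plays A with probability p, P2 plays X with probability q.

p = 0.6458, q = 0.3542

Work:
Find probabilities that make opponent indifferent:
P2 chooses q to make P1 indifferent between A and B
P1 chooses p to make P2 indifferent between X and Y
Mixed NE: P1 plays (A: 0.6458, B: 0.3542), P2 plays (X: 0.3542, Y: 0.6458)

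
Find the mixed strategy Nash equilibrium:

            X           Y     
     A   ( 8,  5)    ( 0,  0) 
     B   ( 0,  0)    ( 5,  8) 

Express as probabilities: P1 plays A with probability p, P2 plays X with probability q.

p = 0.6154, q = 0.3846

Work:
Find probabilities that make opponent indifferent:
P2 chooses q to make P1 indifferent between A and B
P1 chooses p to make P2 indifferent between X and Y
Mixed NE: P1 plays (A: 0.6154, B: 0.3846), P2 plays (X: 0.3846, Y: 0.6154)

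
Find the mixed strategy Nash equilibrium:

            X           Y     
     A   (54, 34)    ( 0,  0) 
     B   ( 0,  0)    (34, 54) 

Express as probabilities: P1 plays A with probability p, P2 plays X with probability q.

p = 0.6136, q = 0.3864

Work:
Find probabilities that make opponent indifferent:
P2 chooses q to make P1 indifferent between A and B
P1 chooses p to make P2 indifferent between X and Y
Mixed NE: P1 plays (A: 0.6136, B: 0.3864), P2 plays (X: 0.3864, Y: 0.6136)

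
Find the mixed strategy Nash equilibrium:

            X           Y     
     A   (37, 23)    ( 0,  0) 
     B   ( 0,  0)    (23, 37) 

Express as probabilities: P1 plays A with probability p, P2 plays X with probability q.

p = 0.6167, q = 0.3833

Work:
Find probabilities that make opponent indifferent:
P2 chooses q to make P1 indifferent between A and B
P1 chooses p to make P2 indifferent between X and Y
Mixed NE: P1 plays (A: 0.6167, B: 0.3833), P2 plays (X: 0.3833, Y: 0.6167)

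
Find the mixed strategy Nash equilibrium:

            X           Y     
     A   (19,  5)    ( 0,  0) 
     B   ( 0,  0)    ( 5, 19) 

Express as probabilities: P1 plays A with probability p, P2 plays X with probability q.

p = 0.7917, q = 0.2083

Work:
Find probabilities that make opponent indifferent:
P2 chooses q to make P1 indifferent between A and B
P1 chooses p to make P2 indifferent between X and Y
Mixed NE: P1 plays (A: 0.7917, B: 0.2083), P2 plays (X: 0.2083, Y: 0.7917)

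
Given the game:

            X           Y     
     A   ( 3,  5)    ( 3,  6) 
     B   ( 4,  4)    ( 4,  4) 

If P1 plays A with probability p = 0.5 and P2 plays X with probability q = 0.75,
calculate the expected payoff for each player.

E[P1] = 3.5, E[P2] = 4.625

Work:
E[P1] = p·q·π₁(A,X) + p·(1-q)·π₁(A,Y) + (1-p)·q·π₁(B,X) + (1-p)·(1-q)·π₁(B,Y)
= 0.5·0.75·3 + 0.5·0.25·3 + 0.5·0.75·4 + 0.5·0.25·4
= 3.5

E[P2] = 4.625 (similar calculation)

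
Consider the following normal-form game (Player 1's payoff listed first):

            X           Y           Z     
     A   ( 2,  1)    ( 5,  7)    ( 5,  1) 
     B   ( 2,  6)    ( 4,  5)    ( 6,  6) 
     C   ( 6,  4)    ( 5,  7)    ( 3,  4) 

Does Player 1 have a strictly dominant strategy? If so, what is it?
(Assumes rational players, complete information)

No strictly dominant strategy exists for Player 1

Work:
A strategy strictly dominates another if it gives a strictly higher payoff against every opponent action. Compare each pair of P1's strategies column-by-column:
  A vs B: [2 vs 2, 5 vs 4, 5 vs 6] → A does not strictly dominate B (column X: 2 ≤ 2)
  A vs C: [2 vs 6, 5 vs 5, 5 vs 3] → A does not strictly dominate C (column X: 2 ≤ 6)
  B vs A: [2 vs 2, 4 vs 5, 6 vs 5] → B does not strictly dominate A (column X: 2 ≤ 2)
  B vs C: [2 vs 6, 4 vs 5, 6 vs 3] → B does not strictly dominate C (column X: 2 ≤ 6)
  C vs A: [6 vs 2, 5 vs 5, 3 vs 5] → C does not strictly dominate A (column Y: 5 ≤ 5)
  C vs B: [6 vs 2, 5 vs 4, 3 vs 6] → C does not strictly dominate B (column Z: 3 ≤ 6)
No single strategy strictly dominates all others → no strictly dominant strategy.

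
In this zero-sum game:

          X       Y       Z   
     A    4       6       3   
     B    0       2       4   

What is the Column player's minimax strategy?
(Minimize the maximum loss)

Column should play X or Z (all achieve the minimum), value = 4

Work:
Column player minimizes Row's maximum payoff:
Column X: max payoff to Row = 4
Column Y: max payoff to Row = 6
Column Z: max payoff to Row = 4
Minimum is 4, achieved by columns X, Z (tied).
Each of X or Z is a minimax strategy.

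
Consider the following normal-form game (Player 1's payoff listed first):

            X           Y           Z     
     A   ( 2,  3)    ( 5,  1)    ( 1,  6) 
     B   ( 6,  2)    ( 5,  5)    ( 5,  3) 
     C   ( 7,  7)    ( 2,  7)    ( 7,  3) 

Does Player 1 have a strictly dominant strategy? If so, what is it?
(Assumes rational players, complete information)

No strictly dominant strategy exists for Player 1

Work:
A strategy strictly dominates another if it gives a strictly higher payoff against every opponent action. Compare each pair of P1's strategies column-by-column:
  A vs B: [2 vs 6, 5 vs 5, 1 vs 5] → A does not strictly dominate B (column X: 2 ≤ 6)
  A vs C: [2 vs 7, 5 vs 2, 1 vs 7] → A does not strictly dominate C (column X: 2 ≤ 7)
  B vs A: [6 vs 2, 5 vs 5, 5 vs 1] → B does not strictly dominate A (column Y: 5 ≤ 5)
  B vs C: [6 vs 7, 5 vs 2, 5 vs 7] → B does not strictly dominate C (column X: 6 ≤ 7)
  C vs A: [7 vs 2, 2 vs 5, 7 vs 1] → C does not strictly dominate A (column Y: 2 ≤ 5)
  C vs B: [7 vs 6, 2 vs 5, 7 vs 5] → C does not strictly dominate B (column Y: 2 ≤ 5)
No single strategy strictly dominates all others → no strictly dominant strategy.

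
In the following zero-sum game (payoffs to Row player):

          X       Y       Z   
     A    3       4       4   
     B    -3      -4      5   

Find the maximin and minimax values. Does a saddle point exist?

Maximin = 3, Minimax = 3, Saddle: True

Work:
Row minimums: [3, -4] → maximin = 3
Column maximums: [3, 4, 5] → minimax = 3
Saddle point exists! Game value = 3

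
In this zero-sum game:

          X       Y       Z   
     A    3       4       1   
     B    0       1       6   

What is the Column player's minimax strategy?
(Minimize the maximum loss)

Column should play X, value = 3

Work:
Column player minimizes Row's maximum payoff:
Column X: max payoff to Row = 3
Column Y: max payoff to Row = 4
Column Z: max payoff to Row = 6
Minimum is 3, achieved by column X.
Minimax strategy: X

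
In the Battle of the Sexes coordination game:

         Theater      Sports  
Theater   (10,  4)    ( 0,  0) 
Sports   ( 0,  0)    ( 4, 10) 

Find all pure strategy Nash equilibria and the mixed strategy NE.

Pure NE: (Theater, Theater) and (Sports, Sports); Mixed NE: p = 0.7143, q = 0.2857

Work:
Check pure NE:
(Theater, Theater): (10, 4) - no unilateral deviation beneficial
(Sports, Sports): (4, 10) - no unilateral deviation beneficial
Mixed NE: P1 plays Theater with p = 0.7143, P2 plays Theater with q = 0.2857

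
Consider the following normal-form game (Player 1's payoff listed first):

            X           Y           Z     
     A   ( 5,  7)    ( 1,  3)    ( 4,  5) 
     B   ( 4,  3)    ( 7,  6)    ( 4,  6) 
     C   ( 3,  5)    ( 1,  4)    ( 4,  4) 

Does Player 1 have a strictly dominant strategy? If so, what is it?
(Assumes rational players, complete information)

No strictly dominant strategy exists for Player 1

Work:
A strategy strictly dominates another if it gives a strictly higher payoff against every opponent action. Compare each pair of P1's strategies column-by-column:
  A vs B: [5 vs 4, 1 vs 7, 4 vs 4] → A does not strictly dominate B (column Y: 1 ≤ 7)
  A vs C: [5 vs 3, 1 vs 1, 4 vs 4] → A does not strictly dominate C (column Y: 1 ≤ 1)
  B vs A: [4 vs 5, 7 vs 1, 4 vs 4] → B does not strictly dominate A (column X: 4 ≤ 5)
  B vs C: [4 vs 3, 7 vs 1, 4 vs 4] → B does not strictly dominate C (column Z: 4 ≤ 4)
  C vs A: [3 vs 5, 1 vs 1, 4 vs 4] → C does not strictly dominate A (column X: 3 ≤ 5)
  C vs B: [3 vs 4, 1 vs 7, 4 vs 4] → C does not strictly dominate B (column X: 3 ≤ 4)
No single strategy strictly dominates all others → no strictly dominant strategy.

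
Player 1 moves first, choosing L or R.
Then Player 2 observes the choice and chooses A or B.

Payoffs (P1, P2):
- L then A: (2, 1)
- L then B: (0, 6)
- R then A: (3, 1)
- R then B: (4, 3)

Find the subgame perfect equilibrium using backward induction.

P1 plays R, P2 plays B after L and B after R; Payoff (4, 3)

Work:
Backward induction:
After L: P2 chooses B → P1 gets 0
After R: P2 chooses B → P1 gets 4
P1 chooses R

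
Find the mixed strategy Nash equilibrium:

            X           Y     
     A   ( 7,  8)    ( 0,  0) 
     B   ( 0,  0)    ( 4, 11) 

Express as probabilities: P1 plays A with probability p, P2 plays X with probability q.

p = 0.5789, q = 0.3636

Work:
Find probabilities that make opponent indifferent:
P2 chooses q to make P1 indifferent between A and B
P1 chooses p to make P2 indifferent between X and Y
Mixed NE: P1 plays (A: 0.5789, B: 0.4211), P2 plays (X: 0.3636, Y: 0.6364)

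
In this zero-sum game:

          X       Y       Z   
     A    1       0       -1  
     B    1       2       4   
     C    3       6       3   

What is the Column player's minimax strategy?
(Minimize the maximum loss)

Column should play X, value = 3

Work:
Column player minimizes Row's maximum payoff:
Column X: max payoff to Row = 3
Column Y: max payoff to Row = 6
Column Z: max payoff to Row = 4
Minimum is 3, achieved by column X.
Minimax strategy: X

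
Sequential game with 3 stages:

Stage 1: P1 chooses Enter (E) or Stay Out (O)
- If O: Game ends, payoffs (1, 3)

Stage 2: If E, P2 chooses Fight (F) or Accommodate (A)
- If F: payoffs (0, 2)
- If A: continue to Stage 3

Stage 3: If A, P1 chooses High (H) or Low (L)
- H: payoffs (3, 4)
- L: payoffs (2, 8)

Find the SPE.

SPE: (E, A, H); Outcome (3, 4)

Work:
Stage 3: P1 chooses H (3 vs 2)
Stage 2: P2: F->2, A->4 (anticipating H). Choose A
Stage 1: P1: O->1, E->3 (anticipating A, H). Choose E
SPE path: E -> A -> H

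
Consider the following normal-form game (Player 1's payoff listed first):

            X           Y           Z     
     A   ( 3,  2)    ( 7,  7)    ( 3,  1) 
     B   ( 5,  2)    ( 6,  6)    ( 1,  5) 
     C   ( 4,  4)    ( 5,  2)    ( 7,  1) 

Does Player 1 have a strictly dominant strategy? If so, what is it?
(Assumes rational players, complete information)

No strictly dominant strategy exists for Player 1

Work:
A strategy strictly dominates another if it gives a strictly higher payoff against every opponent action. Compare each pair of P1's strategies column-by-column:
  A vs B: [3 vs 5, 7 vs 6, 3 vs 1] → A does not strictly dominate B (column X: 3 ≤ 5)
  A vs C: [3 vs 4, 7 vs 5, 3 vs 7] → A does not strictly dominate C (column X: 3 ≤ 4)
  B vs A: [5 vs 3, 6 vs 7, 1 vs 3] → B does not strictly dominate A (column Y: 6 ≤ 7)
  B vs C: [5 vs 4, 6 vs 5, 1 vs 7] → B does not strictly dominate C (column Z: 1 ≤ 7)
  C vs A: [4 vs 3, 5 vs 7, 7 vs 3] → C does not strictly dominate A (column Y: 5 ≤ 7)
  C vs B: [4 vs 5, 5 vs 6, 7 vs 1] → C does not strictly dominate B (column X: 4 ≤ 5)
No single strategy strictly dominates all others → no strictly dominant strategy.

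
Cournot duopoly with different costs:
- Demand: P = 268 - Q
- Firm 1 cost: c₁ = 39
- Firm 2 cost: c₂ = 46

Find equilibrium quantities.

q₁* = 78.67, q₂* = 71.67

Work:
Reaction: q₁ = (268 - 39 - q₂)/2
Reaction: q₂ = (268 - 46 - q₁)/2
Solve simultaneously:
q₁* = (268 - 2×39 + 46)/3 = 78.67
q₂* = (268 - 2×46 + 39)/3 = 71.67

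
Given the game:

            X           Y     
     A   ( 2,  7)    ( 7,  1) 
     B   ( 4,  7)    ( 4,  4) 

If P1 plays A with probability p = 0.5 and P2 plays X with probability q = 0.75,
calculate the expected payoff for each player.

E[P1] = 3.625, E[P2] = 5.875

Work:
E[P1] = p·q·π₁(A,X) + p·(1-q)·π₁(A,Y) + (1-p)·q·π₁(B,X) + (1-p)·(1-q)·π₁(B,Y)
= 0.5·0.75·2 + 0.5·0.25·7 + 0.5·0.75·4 + 0.5·0.25·4
= 3.625

E[P2] = 5.875 (similar calculation)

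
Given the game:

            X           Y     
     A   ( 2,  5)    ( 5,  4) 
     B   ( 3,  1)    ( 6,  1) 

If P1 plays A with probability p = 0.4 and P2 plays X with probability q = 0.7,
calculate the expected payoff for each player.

E[P1] = 3.5, E[P2] = 2.48

Work:
E[P1] = p·q·π₁(A,X) + p·(1-q)·π₁(A,Y) + (1-p)·q·π₁(B,X) + (1-p)·(1-q)·π₁(B,Y)
= 0.4·0.7·2 + 0.4·0.3·5 + 0.6·0.7·3 + 0.6·0.3·6
= 3.5

E[P2] = 2.48 (similar calculation)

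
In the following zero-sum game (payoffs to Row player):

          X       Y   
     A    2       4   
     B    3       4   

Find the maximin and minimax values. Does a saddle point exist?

Maximin = 3, Minimax = 3, Saddle: True

Work:
Row minimums: [2, 3] → maximin = 3
Column maximums: [3, 4] → minimax = 3
Saddle point exists! Game value = 3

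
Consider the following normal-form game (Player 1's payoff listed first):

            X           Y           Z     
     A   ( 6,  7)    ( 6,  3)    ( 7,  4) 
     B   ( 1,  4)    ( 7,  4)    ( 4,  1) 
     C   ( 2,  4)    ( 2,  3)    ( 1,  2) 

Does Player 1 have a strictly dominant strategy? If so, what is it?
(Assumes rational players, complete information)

No strictly dominant strategy exists for Player 1

Work:
A strategy strictly dominates another if it gives a strictly higher payoff against every opponent action. Compare each pair of P1's strategies column-by-column:
  A vs B: [6 vs 1, 6 vs 7, 7 vs 4] → A does not strictly dominate B (column Y: 6 ≤ 7)
  A vs C: [6 vs 2, 6 vs 2, 7 vs 1] → A strictly dominates C
  B vs A: [1 vs 6, 7 vs 6, 4 vs 7] → B does not strictly dominate A (column X: 1 ≤ 6)
  B vs C: [1 vs 2, 7 vs 2, 4 vs 1] → B does not strictly dominate C (column X: 1 ≤ 2)
  C vs A: [2 vs 6, 2 vs 6, 1 vs 7] → C does not strictly dominate A (column X: 2 ≤ 6)
  C vs B: [2 vs 1, 2 vs 7, 1 vs 4] → C does not strictly dominate B (column Y: 2 ≤ 7)
No single strategy strictly dominates all others → no strictly dominant strategy.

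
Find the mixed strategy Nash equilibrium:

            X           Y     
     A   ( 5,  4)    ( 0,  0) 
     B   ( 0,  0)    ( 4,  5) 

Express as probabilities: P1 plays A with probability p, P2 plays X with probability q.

p = 0.5556, q = 0.4444

Work:
Find probabilities that make opponent indifferent:
P2 chooses q to make P1 indifferent between A and B
P1 chooses p to make P2 indifferent between X and Y
Mixed NE: P1 plays (A: 0.5556, B: 0.4444), P2 plays (X: 0.4444, Y: 0.5556)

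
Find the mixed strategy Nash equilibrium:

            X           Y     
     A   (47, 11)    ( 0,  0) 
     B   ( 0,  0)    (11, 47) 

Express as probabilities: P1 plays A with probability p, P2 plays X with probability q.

p = 0.8103, q = 0.1897

Work:
Find probabilities that make opponent indifferent:
P2 chooses q to make P1 indifferent between A and B
P1 chooses p to make P2 indifferent between X and Y
Mixed NE: P1 plays (A: 0.8103, B: 0.1897), P2 plays (X: 0.1897, Y: 0.8103)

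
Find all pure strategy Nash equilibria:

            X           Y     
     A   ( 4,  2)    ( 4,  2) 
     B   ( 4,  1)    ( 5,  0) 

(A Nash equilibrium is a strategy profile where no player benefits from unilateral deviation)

Nash equilibrium: (A, X), (B, X)

Work:
Best responses:
  P1 vs X: payoffs [4, 4] → best response A/B (payoff 4)
  P1 vs Y: payoffs [4, 5] → best response B (payoff 5)
  P2 vs A: payoffs [2, 2] → best response X/Y (payoff 2)
  P2 vs B: payoffs [1, 0] → best response X (payoff 1)
Mutual best responses: (A,X), (B,X) → Nash equilibria.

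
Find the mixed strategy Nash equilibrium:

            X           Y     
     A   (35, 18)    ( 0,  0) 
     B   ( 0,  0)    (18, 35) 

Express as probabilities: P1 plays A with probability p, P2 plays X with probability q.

p = 0.6604, q = 0.3396

Work:
Find probabilities that make opponent indifferent:
P2 chooses q to make P1 indifferent between A and B
P1 chooses p to make P2 indifferent between X and Y
Mixed NE: P1 plays (A: 0.6604, B: 0.3396), P2 plays (X: 0.3396, Y: 0.6604)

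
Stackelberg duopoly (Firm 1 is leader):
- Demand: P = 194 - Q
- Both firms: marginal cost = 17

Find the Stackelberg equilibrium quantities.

q₁* (leader) = 88.5, q₂* (follower) = 44.25

Work:
Follower's reaction: q₂ = (a - c - q₁)/2
Leader substitutes: π₁ = q₁·(a - q₁ - (a-c-q₁)/2 - c)
FOC: q₁* = (194 - 17)/2 = 88.50
Then: q₂* = (194 - 17 - 88.5)/2 = 44.25
Leader has first-mover advantage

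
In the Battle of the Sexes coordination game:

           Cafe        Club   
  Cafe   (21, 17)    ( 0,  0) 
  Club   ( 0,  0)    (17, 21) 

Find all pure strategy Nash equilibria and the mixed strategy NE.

Pure NE: (Cafe, Cafe) and (Club, Club); Mixed NE: p = 0.5526, q = 0.4474

Work:
Check pure NE:
(Cafe, Cafe): (21, 17) - no unilateral deviation beneficial
(Club, Club): (17, 21) - no unilateral deviation beneficial
Mixed NE: P1 plays Cafe with p = 0.5526, P2 plays Cafe with q = 0.4474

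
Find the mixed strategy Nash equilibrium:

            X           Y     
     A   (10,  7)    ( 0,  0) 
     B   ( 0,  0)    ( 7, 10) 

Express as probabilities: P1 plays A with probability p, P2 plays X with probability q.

p = 0.5882, q = 0.4118

Work:
Find probabilities that make opponent indifferent:
P2 chooses q to make P1 indifferent between A and B
P1 chooses p to make P2 indifferent between X and Y
Mixed NE: P1 plays (A: 0.5882, B: 0.4118), P2 plays (X: 0.4118, Y: 0.5882)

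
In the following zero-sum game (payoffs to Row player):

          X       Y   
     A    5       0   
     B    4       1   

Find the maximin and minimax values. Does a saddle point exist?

Maximin = 1, Minimax = 1, Saddle: True

Work:
Row minimums: [0, 1] → maximin = 1
Column maximums: [5, 1] → minimax = 1
Saddle point exists! Game value = 1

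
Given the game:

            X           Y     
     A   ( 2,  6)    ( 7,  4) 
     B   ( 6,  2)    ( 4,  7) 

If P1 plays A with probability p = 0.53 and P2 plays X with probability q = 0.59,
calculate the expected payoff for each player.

E[P1] = 4.5811, E[P2] = 4.6489

Work:
E[P1] = p·q·π₁(A,X) + p·(1-q)·π₁(A,Y) + (1-p)·q·π₁(B,X) + (1-p)·(1-q)·π₁(B,Y)
= 0.53·0.59·2 + 0.53·0.41·7 + 0.47·0.59·6 + 0.47·0.41·4
= 4.5811

E[P2] = 4.6489 (similar calculation)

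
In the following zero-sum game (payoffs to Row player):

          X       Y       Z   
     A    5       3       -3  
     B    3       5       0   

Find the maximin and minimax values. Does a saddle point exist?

Maximin = 0, Minimax = 0, Saddle: True

Work:
Row minimums: [-3, 0] → maximin = 0
Column maximums: [5, 5, 0] → minimax = 0
Saddle point exists! Game value = 0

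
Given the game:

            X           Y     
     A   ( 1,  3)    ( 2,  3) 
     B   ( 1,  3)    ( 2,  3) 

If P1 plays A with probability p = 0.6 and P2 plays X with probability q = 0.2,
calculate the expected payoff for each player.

E[P1] = 1.8, E[P2] = 3.0

Work:
E[P1] = p·q·π₁(A,X) + p·(1-q)·π₁(A,Y) + (1-p)·q·π₁(B,X) + (1-p)·(1-q)·π₁(B,Y)
= 0.6·0.2·1 + 0.6·0.8·2 + 0.4·0.2·1 + 0.4·0.8·2
= 1.8

E[P2] = 3.0 (similar calculation)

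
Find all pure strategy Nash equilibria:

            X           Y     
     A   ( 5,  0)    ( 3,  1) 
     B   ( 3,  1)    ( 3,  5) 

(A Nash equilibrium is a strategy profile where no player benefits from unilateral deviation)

Nash equilibrium: (A, Y), (B, Y)

Work:
Best responses:
  P1 vs X: payoffs [5, 3] → best response A (payoff 5)
  P1 vs Y: payoffs [3, 3] → best response A/B (payoff 3)
  P2 vs A: payoffs [0, 1] → best response Y (payoff 1)
  P2 vs B: payoffs [1, 5] → best response Y (payoff 5)
Mutual best responses: (A,Y), (B,Y) → Nash equilibria.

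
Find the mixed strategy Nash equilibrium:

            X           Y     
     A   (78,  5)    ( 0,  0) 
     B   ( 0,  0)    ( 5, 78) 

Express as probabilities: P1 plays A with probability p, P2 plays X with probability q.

p = 0.9398, q = 0.0602

Work:
Find probabilities that make opponent indifferent:
P2 chooses q to make P1 indifferent between A and B
P1 chooses p to make P2 indifferent between X and Y
Mixed NE: P1 plays (A: 0.9398, B: 0.0602), P2 plays (X: 0.0602, Y: 0.9398)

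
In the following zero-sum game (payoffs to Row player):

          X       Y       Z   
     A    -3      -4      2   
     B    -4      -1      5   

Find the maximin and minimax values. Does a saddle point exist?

Maximin = -4, Minimax = -3, Saddle: False

Work:
Row minimums: [-4, -4] → maximin = -4
Column maximums: [-3, -1, 5] → minimax = -3
No saddle point (maximin ≠ minimax). Mixed strategy needed.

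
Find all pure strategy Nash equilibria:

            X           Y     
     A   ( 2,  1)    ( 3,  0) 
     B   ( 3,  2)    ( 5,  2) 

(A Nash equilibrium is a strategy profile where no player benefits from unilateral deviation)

Nash equilibrium: (B, X), (B, Y)

Work:
Best responses:
  P1 vs X: payoffs [2, 3] → best response B (payoff 3)
  P1 vs Y: payoffs [3, 5] → best response B (payoff 5)
  P2 vs A: payoffs [1, 0] → best response X (payoff 1)
  P2 vs B: payoffs [2, 2] → best response X/Y (payoff 2)
Mutual best responses: (B,X), (B,Y) → Nash equilibria.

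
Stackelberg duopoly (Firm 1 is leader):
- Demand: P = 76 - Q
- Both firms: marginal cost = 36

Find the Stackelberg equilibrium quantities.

q₁* (leader) = 20.0, q₂* (follower) = 10.0

Work:
Follower's reaction: q₂ = (a - c - q₁)/2
Leader substitutes: π₁ = q₁·(a - q₁ - (a-c-q₁)/2 - c)
FOC: q₁* = (76 - 36)/2 = 20.00
Then: q₂* = (76 - 36 - 20.0)/2 = 10.00
Leader has first-mover advantage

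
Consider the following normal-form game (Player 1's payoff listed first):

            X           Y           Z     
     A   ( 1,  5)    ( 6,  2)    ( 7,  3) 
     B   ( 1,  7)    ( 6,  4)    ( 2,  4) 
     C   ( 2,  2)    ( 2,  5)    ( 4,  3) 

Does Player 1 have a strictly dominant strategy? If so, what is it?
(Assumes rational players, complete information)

No strictly dominant strategy exists for Player 1

Work:
A strategy strictly dominates another if it gives a strictly higher payoff against every opponent action. Compare each pair of P1's strategies column-by-column:
  A vs B: [1 vs 1, 6 vs 6, 7 vs 2] → A does not strictly dominate B (column X: 1 ≤ 1)
  A vs C: [1 vs 2, 6 vs 2, 7 vs 4] → A does not strictly dominate C (column X: 1 ≤ 2)
  B vs A: [1 vs 1, 6 vs 6, 2 vs 7] → B does not strictly dominate A (column X: 1 ≤ 1)
  B vs C: [1 vs 2, 6 vs 2, 2 vs 4] → B does not strictly dominate C (column X: 1 ≤ 2)
  C vs A: [2 vs 1, 2 vs 6, 4 vs 7] → C does not strictly dominate A (column Y: 2 ≤ 6)
  C vs B: [2 vs 1, 2 vs 6, 4 vs 2] → C does not strictly dominate B (column Y: 2 ≤ 6)
No single strategy strictly dominates all others → no strictly dominant strategy.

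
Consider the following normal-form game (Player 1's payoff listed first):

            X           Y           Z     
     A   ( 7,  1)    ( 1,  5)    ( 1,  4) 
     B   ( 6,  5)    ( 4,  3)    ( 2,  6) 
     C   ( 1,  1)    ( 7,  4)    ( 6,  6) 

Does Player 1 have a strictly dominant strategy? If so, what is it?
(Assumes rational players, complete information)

No strictly dominant strategy exists for Player 1

Work:
A strategy strictly dominates another if it gives a strictly higher payoff against every opponent action. Compare each pair of P1's strategies column-by-column:
  A vs B: [7 vs 6, 1 vs 4, 1 vs 2] → A does not strictly dominate B (column Y: 1 ≤ 4)
  A vs C: [7 vs 1, 1 vs 7, 1 vs 6] → A does not strictly dominate C (column Y: 1 ≤ 7)
  B vs A: [6 vs 7, 4 vs 1, 2 vs 1] → B does not strictly dominate A (column X: 6 ≤ 7)
  B vs C: [6 vs 1, 4 vs 7, 2 vs 6] → B does not strictly dominate C (column Y: 4 ≤ 7)
  C vs A: [1 vs 7, 7 vs 1, 6 vs 1] → C does not strictly dominate A (column X: 1 ≤ 7)
  C vs B: [1 vs 6, 7 vs 4, 6 vs 2] → C does not strictly dominate B (column X: 1 ≤ 6)
No single strategy strictly dominates all others → no strictly dominant strategy.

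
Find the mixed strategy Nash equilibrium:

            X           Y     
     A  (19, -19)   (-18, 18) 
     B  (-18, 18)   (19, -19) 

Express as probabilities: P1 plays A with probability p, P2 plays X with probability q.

p = 0.5, q = 0.5

Work:
Find probabilities that make opponent indifferent:
P2 chooses q to make P1 indifferent between A and B
P1 chooses p to make P2 indifferent between X and Y
Mixed NE: P1 plays (A: 0.5, B: 0.5), P2 plays (X: 0.5, Y: 0.5)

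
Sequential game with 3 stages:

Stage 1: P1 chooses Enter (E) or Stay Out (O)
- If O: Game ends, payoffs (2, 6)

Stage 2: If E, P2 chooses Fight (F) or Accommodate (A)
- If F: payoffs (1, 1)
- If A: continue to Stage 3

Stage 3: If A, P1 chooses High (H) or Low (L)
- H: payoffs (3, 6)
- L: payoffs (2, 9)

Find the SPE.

SPE: (E, A, H); Outcome (3, 6)

Work:
Stage 3: P1 chooses H (3 vs 2)
Stage 2: P2: F->1, A->6 (anticipating H). Choose A
Stage 1: P1: O->2, E->3 (anticipating A, H). Choose E
SPE path: E -> A -> H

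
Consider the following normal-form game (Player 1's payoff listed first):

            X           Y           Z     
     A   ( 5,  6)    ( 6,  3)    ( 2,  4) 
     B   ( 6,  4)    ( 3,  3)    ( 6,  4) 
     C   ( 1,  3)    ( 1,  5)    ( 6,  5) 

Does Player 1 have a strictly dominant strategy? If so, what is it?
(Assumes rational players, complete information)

No strictly dominant strategy exists for Player 1

Work:
A strategy strictly dominates another if it gives a strictly higher payoff against every opponent action. Compare each pair of P1's strategies column-by-column:
  A vs B: [5 vs 6, 6 vs 3, 2 vs 6] → A does not strictly dominate B (column X: 5 ≤ 6)
  A vs C: [5 vs 1, 6 vs 1, 2 vs 6] → A does not strictly dominate C (column Z: 2 ≤ 6)
  B vs A: [6 vs 5, 3 vs 6, 6 vs 2] → B does not strictly dominate A (column Y: 3 ≤ 6)
  B vs C: [6 vs 1, 3 vs 1, 6 vs 6] → B does not strictly dominate C (column Z: 6 ≤ 6)
  C vs A: [1 vs 5, 1 vs 6, 6 vs 2] → C does not strictly dominate A (column X: 1 ≤ 5)
  C vs B: [1 vs 6, 1 vs 3, 6 vs 6] → C does not strictly dominate B (column X: 1 ≤ 6)
No single strategy strictly dominates all others → no strictly dominant strategy.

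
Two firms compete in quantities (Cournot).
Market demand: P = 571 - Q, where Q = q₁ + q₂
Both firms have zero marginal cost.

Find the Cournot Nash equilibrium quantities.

q₁* = q₂* = 190.33; P* = 190.33

Work:
Profit: π_i = P·q_i = (a - q_i - q_j)·q_i
FOC: ∂π_i/∂q_i = a - 2q_i - q_j = 0
Reaction function: q_i = (571 - q_j)/2
Symmetry: q* = 571/3 = 190.33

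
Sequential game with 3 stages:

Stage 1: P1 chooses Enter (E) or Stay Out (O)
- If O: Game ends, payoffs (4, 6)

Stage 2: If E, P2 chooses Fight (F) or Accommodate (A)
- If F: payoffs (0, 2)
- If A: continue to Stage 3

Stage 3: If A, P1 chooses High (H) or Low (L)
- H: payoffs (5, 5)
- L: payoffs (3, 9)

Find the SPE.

SPE: (E, A, H); Outcome (5, 5)

Work:
Stage 3: P1 chooses H (5 vs 3)
Stage 2: P2: F->2, A->5 (anticipating H). Choose A
Stage 1: P1: O->4, E->5 (anticipating A, H). Choose E
SPE path: E -> A -> H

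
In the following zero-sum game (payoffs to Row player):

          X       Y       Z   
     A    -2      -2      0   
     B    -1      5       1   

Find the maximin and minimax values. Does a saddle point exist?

Maximin = -1, Minimax = -1, Saddle: True

Work:
Row minimums: [-2, -1] → maximin = -1
Column maximums: [-1, 5, 1] → minimax = -1
Saddle point exists! Game value = -1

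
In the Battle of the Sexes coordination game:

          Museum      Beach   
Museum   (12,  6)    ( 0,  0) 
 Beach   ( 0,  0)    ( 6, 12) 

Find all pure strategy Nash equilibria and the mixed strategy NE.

Pure NE: (Museum, Museum) and (Beach, Beach); Mixed NE: p = 0.6667, q = 0.3333

Work:
Check pure NE:
(Museum, Museum): (12, 6) - no unilateral deviation beneficial
(Beach, Beach): (6, 12) - no unilateral deviation beneficial
Mixed NE: P1 plays Museum with p = 0.6667, P2 plays Museum with q = 0.3333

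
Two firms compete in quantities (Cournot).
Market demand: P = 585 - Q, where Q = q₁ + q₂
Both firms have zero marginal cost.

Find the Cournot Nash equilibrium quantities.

q₁* = q₂* = 195.0; P* = 195.0

Work:
Profit: π_i = P·q_i = (a - q_i - q_j)·q_i
FOC: ∂π_i/∂q_i = a - 2q_i - q_j = 0
Reaction function: q_i = (585 - q_j)/2
Symmetry: q* = 585/3 = 195.0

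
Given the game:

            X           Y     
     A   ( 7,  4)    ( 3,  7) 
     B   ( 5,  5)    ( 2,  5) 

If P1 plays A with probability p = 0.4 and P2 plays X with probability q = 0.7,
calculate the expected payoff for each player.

E[P1] = 4.78, E[P2] = 4.96

Work:
E[P1] = p·q·π₁(A,X) + p·(1-q)·π₁(A,Y) + (1-p)·q·π₁(B,X) + (1-p)·(1-q)·π₁(B,Y)
= 0.4·0.7·7 + 0.4·0.3·3 + 0.6·0.7·5 + 0.6·0.3·2
= 4.78

E[P2] = 4.96 (similar calculation)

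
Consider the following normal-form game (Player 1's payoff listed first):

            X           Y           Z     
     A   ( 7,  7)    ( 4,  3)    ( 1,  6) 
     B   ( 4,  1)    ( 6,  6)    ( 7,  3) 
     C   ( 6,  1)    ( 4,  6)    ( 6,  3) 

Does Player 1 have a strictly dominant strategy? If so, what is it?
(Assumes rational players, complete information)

No strictly dominant strategy exists for Player 1

Work:
A strategy strictly dominates another if it gives a strictly higher payoff against every opponent action. Compare each pair of P1's strategies column-by-column:
  A vs B: [7 vs 4, 4 vs 6, 1 vs 7] → A does not strictly dominate B (column Y: 4 ≤ 6)
  A vs C: [7 vs 6, 4 vs 4, 1 vs 6] → A does not strictly dominate C (column Y: 4 ≤ 4)
  B vs A: [4 vs 7, 6 vs 4, 7 vs 1] → B does not strictly dominate A (column X: 4 ≤ 7)
  B vs C: [4 vs 6, 6 vs 4, 7 vs 6] → B does not strictly dominate C (column X: 4 ≤ 6)
  C vs A: [6 vs 7, 4 vs 4, 6 vs 1] → C does not strictly dominate A (column X: 6 ≤ 7)
  C vs B: [6 vs 4, 4 vs 6, 6 vs 7] → C does not strictly dominate B (column Y: 4 ≤ 6)
No single strategy strictly dominates all others → no strictly dominant strategy.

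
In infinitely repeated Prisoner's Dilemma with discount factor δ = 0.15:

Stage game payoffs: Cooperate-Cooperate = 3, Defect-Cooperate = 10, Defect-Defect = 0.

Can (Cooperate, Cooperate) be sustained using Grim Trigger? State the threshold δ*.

δ* = 0.7; since δ = 0.15 < 0.7, cooperation cannot be sustained

Work:
For Grim Trigger:
Cooperate forever: 3/(1-δ)
Defect then punished: 10 + 0·δ/(1-δ)
Need: 3/(1-δ) ≥ 10 + 0·δ/(1-δ)
Solving: δ ≥ (T-R)/(T-P) = (10-3)/(10-0) = 0.7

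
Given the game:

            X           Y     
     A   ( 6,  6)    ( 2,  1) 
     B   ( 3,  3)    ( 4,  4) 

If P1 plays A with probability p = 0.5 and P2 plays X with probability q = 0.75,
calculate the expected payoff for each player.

E[P1] = 4.125, E[P2] = 4.0

Work:
E[P1] = p·q·π₁(A,X) + p·(1-q)·π₁(A,Y) + (1-p)·q·π₁(B,X) + (1-p)·(1-q)·π₁(B,Y)
= 0.5·0.75·6 + 0.5·0.25·2 + 0.5·0.75·3 + 0.5·0.25·4
= 4.125

E[P2] = 4.0 (similar calculation)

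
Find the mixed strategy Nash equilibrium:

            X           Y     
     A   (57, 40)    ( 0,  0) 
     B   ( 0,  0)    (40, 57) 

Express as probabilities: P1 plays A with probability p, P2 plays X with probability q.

p = 0.5876, q = 0.4124

Work:
Find probabilities that make opponent indifferent:
P2 chooses q to make P1 indifferent between A and B
P1 chooses p to make P2 indifferent between X and Y
Mixed NE: P1 plays (A: 0.5876, B: 0.4124), P2 plays (X: 0.4124, Y: 0.5876)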